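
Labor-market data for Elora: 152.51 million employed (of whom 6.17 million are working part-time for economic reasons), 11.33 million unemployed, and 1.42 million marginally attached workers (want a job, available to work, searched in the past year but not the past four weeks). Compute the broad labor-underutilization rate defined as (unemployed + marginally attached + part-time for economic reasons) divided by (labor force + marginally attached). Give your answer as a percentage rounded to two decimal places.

Broad underutilization rate ≈ 11.45%.

Labor force = 152.51 + 11.33 = 163.84 million.
Numerator = 11.33 + 1.42 + 6.17 = 18.92 million.
Denominator = 163.84 + 1.42 = 165.26 million.
Broad rate = 18.92 / 165.26 = 11.45%.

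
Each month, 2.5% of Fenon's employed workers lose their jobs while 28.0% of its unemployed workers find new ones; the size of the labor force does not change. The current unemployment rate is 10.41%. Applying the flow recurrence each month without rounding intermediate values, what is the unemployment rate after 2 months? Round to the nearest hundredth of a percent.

Unemployment rate after two months ≈ 9.27%.

With a fixed labor force, u_{t+1} = u_t + s·(1−u_t) − f·u_t = u_t·(1−s−f) + s.
Here 1−s−f = 0.695 and s = 0.025.
u_1 = 0.104100 × 0.695 + 0.025 = 0.097350.
u_2 = 0.097350 × 0.695 + 0.025 = 0.092658.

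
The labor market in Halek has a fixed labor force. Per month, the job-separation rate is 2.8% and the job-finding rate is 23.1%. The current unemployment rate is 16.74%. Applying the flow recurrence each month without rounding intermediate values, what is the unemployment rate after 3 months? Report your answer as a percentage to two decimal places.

Unemployment rate after three months ≈ 13.22%.

With a fixed labor force, u_{t+1} = u_t + s·(1−u_t) − f·u_t = u_t·(1−s−f) + s.
Here 1−s−f = 0.741 and s = 0.028.
u_1 = 0.167400 × 0.741 + 0.028 = 0.152043.
u_2 = 0.152043 × 0.741 + 0.028 = 0.140664.
u_3 = 0.140664 × 0.741 + 0.028 = 0.132232.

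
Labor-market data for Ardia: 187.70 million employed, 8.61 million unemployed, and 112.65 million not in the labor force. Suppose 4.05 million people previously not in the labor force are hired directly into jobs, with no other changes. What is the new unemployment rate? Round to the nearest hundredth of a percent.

New unemployment rate ≈ 4.30%.

Initially, labor force = 187.70 + 8.61 = 196.31 million, so u = 8.61/196.31 = 4.39%.
After the change, employed and labor force both rise by 4.05; unemployed unchanged → E = 191.75, U = 8.61, labor force = 200.36 million.
New unemployment rate = 8.61 / 200.36 = 4.30%.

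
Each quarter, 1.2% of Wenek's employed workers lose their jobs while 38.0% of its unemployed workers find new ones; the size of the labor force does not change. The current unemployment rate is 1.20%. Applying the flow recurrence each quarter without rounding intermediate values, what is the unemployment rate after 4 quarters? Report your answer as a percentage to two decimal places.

With a fixed labor force, u_{t+1} = u_t + s·(1−u_t) − f·u_t = u_t·(1−s−f) + s.
Here 1−s−f = 0.608 and s = 0.012.
u_1 = 0.012000 × 0.608 + 0.012 = 0.019296.
u_2 = 0.019296 × 0.608 + 0.012 = 0.023732.
u_3 = 0.023732 × 0.608 + 0.012 = 0.026429.
u_4 = 0.026429 × 0.608 + 0.012 = 0.028069.

Unemployment rate after four quarters ≈ 2.81%.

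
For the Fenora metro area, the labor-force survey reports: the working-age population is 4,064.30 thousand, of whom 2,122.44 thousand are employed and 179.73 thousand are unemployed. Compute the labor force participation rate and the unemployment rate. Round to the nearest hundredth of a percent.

Labor force participation rate ≈ 56.64%; unemployment rate ≈ 7.81%.

Labor force = employed + unemployed = 2,122.44 + 179.73 = 2,302.17 thousand.
Unemployment rate = 179.73 / 2,302.17 = 7.81%.
Labor force participation rate = 2,302.17 / 4,064.30 = 56.64%.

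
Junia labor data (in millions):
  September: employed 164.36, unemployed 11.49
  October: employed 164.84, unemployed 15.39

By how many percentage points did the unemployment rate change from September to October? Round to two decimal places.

September: labor force = 164.36 + 11.49 = 175.85; u = 11.49/175.85 = 6.53%.
October: labor force = 164.84 + 15.39 = 180.23; u = 15.39/180.23 = 8.54%.
Change = 8.54% − 6.53% = +2.01 pp.

The unemployment rate changed by +2.01 percentage points.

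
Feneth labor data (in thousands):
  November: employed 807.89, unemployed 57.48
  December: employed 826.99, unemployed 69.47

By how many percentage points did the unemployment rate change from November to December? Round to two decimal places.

The unemployment rate changed by +1.11 percentage points.

November: labor force = 807.89 + 57.48 = 865.37; u = 57.48/865.37 = 6.64%.
December: labor force = 826.99 + 69.47 = 896.46; u = 69.47/896.46 = 7.75%.
Change = 7.75% − 6.64% = +1.11 pp.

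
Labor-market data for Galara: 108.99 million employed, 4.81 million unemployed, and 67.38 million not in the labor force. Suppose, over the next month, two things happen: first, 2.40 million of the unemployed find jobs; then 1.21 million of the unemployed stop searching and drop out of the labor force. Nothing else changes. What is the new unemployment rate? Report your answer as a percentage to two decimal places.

New unemployment rate ≈ 1.07%.

Initially, labor force = 108.99 + 4.81 = 113.80 million, so u = 4.81/113.80 = 4.23%.
After the first change, unemployed falls and employed rises by 2.40; labor force unchanged → E = 111.39, U = 2.41, labor force = 113.80 million.
After the second change, unemployed and labor force both fall by 1.21 → E = 111.39, U = 1.20, labor force = 112.59 million.
New unemployment rate = 1.20 / 112.59 = 1.07%.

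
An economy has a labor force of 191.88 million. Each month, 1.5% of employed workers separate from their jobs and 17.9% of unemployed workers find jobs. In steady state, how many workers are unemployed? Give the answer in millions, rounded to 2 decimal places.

About 14.84 million are unemployed in steady state.

Steady-state unemployment rate u* = s/(s+f) = 1.5/(1.5+17.9) = 0.077320.
Unemployed = u* × labor force = 0.077320 × 191.88 ≈ 14.84 million.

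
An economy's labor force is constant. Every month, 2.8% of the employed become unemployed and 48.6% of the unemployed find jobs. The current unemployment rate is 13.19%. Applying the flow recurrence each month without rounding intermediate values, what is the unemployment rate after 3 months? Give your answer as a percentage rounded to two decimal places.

Unemployment rate after three months ≈ 6.34%.

With a fixed labor force, u_{t+1} = u_t + s·(1−u_t) − f·u_t = u_t·(1−s−f) + s.
Here 1−s−f = 0.486 and s = 0.028.
u_1 = 0.131900 × 0.486 + 0.028 = 0.092103.
u_2 = 0.092103 × 0.486 + 0.028 = 0.072762.
u_3 = 0.072762 × 0.486 + 0.028 = 0.063362.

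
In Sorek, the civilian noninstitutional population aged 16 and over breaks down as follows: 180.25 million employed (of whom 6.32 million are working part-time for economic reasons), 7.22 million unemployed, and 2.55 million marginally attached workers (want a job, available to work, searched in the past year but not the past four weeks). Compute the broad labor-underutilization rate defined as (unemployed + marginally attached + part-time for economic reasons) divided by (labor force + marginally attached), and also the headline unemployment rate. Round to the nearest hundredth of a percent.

Labor force = 180.25 + 7.22 = 187.47 million.
Numerator = 7.22 + 2.55 + 6.32 = 16.09 million.
Denominator = 187.47 + 2.55 = 190.02 million.
Broad rate = 16.09 / 190.02 = 8.47%.
Headline unemployment rate = 7.22 / 187.47 = 3.85%.

Broad underutilization rate ≈ 8.47%; headline unemployment rate ≈ 3.85%.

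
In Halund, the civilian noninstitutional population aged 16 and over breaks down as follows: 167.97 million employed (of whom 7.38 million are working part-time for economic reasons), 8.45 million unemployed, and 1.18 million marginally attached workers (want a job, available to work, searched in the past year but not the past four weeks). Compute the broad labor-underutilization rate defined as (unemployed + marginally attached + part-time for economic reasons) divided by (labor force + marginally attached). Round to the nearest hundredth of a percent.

Broad underutilization rate ≈ 9.58%.

Labor force = 167.97 + 8.45 = 176.42 million.
Numerator = 8.45 + 1.18 + 7.38 = 17.01 million.
Denominator = 176.42 + 1.18 = 177.60 million.
Broad rate = 17.01 / 177.60 = 9.58%.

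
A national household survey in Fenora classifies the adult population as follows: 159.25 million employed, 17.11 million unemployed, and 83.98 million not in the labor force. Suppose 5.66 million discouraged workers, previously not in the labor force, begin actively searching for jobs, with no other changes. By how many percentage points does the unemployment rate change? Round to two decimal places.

Initially, labor force = 159.25 + 17.11 = 176.36 million, so u = 17.11/176.36 = 9.70%.
After the change, unemployed and labor force both rise by 5.66 → E = 159.25, U = 22.77, labor force = 182.02 million.
New unemployment rate = 22.77 / 182.02 = 12.51%.
Change = 12.51% − 9.70% = +2.81 percentage points.

The unemployment rate changes by +2.81 percentage points.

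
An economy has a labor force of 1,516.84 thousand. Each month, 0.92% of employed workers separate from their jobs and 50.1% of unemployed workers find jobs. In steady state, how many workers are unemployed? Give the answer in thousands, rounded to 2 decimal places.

Steady-state unemployment rate u* = s/(s+f) = 0.92/(0.92+50.1) = 0.018032.
Unemployed = u* × labor force = 0.018032 × 1,516.84 ≈ 27.35 thousand.

About 27.35 thousand are unemployed in steady state.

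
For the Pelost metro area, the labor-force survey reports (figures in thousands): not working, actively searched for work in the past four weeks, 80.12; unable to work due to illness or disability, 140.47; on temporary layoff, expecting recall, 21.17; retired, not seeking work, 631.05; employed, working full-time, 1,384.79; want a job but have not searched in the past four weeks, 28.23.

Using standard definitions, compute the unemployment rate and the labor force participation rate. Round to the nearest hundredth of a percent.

Unemployment rate ≈ 6.82%; labor force participation rate ≈ 65.01%.

Employed = 1,384.79 thousand.
Unemployed = 80.12 + 21.17 = 101.29 thousand (jobless and actively searching, or on temporary layoff).
Labor force = 1,384.79 + 101.29 = 1,486.08 thousand.
Not in labor force = 140.47 + 631.05 + 28.23 = 799.75 thousand (those not working and not actively searching are outside the labor force — including those who want a job but have given up searching).
Civilian working-age population = 1,486.08 + 799.75 = 2,285.83 thousand.
Unemployment rate = 101.29 / 1,486.08 = 6.82%.
Labor force participation rate = 1,486.08 / 2,285.83 = 65.01%.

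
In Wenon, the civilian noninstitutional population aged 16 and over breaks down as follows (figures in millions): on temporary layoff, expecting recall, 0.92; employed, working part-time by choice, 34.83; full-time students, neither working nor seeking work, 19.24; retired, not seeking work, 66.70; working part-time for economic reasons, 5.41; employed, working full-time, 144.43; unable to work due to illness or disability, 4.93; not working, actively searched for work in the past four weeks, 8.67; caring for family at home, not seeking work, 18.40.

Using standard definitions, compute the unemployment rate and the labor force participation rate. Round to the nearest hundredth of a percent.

Unemployment rate ≈ 4.94%; labor force participation rate ≈ 64.00%.

Employed = 34.83 + 5.41 + 144.43 = 184.67 million (anyone who worked, including part-time for economic reasons, counts as employed).
Unemployed = 0.92 + 8.67 = 9.59 million (jobless and actively searching, or on temporary layoff).
Labor force = 184.67 + 9.59 = 194.26 million.
Not in labor force = 19.24 + 66.70 + 4.93 + 18.40 = 109.27 million (those not working and not actively searching are outside the labor force).
Civilian working-age population = 194.26 + 109.27 = 303.53 million.
Unemployment rate = 9.59 / 194.26 = 4.94%.
Labor force participation rate = 194.26 / 303.53 = 64.00%.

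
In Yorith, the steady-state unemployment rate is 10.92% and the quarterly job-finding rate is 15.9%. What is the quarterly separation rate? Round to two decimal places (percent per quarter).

Separation rate ≈ 1.95% per quarter.

From u* = s/(s+f): s = u·f/(1−u).
s = 0.1092 × 15.9 / (1 − 0.1092) = 1.7363 / 0.8908 ≈ 1.95% per quarter.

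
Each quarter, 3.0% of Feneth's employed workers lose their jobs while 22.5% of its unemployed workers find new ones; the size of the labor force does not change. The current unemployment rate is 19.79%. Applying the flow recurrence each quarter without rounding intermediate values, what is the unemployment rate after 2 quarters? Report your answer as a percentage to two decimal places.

With a fixed labor force, u_{t+1} = u_t + s·(1−u_t) − f·u_t = u_t·(1−s−f) + s.
Here 1−s−f = 0.745 and s = 0.030.
u_1 = 0.197900 × 0.745 + 0.030 = 0.177435.
u_2 = 0.177435 × 0.745 + 0.030 = 0.162189.

Unemployment rate after two quarters ≈ 16.22%.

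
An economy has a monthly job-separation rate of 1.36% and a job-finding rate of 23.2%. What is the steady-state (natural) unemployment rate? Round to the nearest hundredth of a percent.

At steady state the flows balance: s·E = f·U, so U/(E+U) = s/(s+f).
u* = 1.36 / (1.36 + 23.2) = 1.36 / 24.56 = 5.54%.

Steady-state unemployment rate ≈ 5.54%.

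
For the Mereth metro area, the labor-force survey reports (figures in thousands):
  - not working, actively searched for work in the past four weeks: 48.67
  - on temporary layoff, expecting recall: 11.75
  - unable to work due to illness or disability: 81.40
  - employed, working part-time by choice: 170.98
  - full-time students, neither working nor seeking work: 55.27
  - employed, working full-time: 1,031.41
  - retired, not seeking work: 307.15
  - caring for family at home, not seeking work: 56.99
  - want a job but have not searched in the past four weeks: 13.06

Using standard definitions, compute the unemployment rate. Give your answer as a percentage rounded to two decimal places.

Unemployment rate ≈ 4.78%.

Employed = 170.98 + 1,031.41 = 1,202.39 thousand.
Unemployed = 48.67 + 11.75 = 60.42 thousand (jobless and actively searching, or on temporary layoff).
Labor force = 1,202.39 + 60.42 = 1,262.81 thousand.
Unemployment rate = 60.42 / 1,262.81 = 4.78%.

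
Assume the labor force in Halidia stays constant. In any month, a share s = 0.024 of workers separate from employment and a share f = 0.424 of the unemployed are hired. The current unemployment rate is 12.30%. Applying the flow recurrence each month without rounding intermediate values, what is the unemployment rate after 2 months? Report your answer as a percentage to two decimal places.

Unemployment rate after two months ≈ 7.47%.

With a fixed labor force, u_{t+1} = u_t + s·(1−u_t) − f·u_t = u_t·(1−s−f) + s.
Here 1−s−f = 0.552 and s = 0.024.
u_1 = 0.123000 × 0.552 + 0.024 = 0.091896.
u_2 = 0.091896 × 0.552 + 0.024 = 0.074727.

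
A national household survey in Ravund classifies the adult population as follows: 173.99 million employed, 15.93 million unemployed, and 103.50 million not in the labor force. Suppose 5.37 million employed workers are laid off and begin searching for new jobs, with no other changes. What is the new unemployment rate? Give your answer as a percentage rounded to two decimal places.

Initially, labor force = 173.99 + 15.93 = 189.92 million, so u = 15.93/189.92 = 8.39%.
After the change, employed falls and unemployed rises by 5.37; labor force unchanged → E = 168.62, U = 21.30, labor force = 189.92 million.
New unemployment rate = 21.30 / 189.92 = 11.22%.

New unemployment rate ≈ 11.22%.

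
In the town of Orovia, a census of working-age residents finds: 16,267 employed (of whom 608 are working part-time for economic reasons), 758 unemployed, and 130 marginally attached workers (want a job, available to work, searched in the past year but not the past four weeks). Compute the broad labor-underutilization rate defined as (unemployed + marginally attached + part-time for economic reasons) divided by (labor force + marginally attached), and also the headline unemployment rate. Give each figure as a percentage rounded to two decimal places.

Labor force = 16,267 + 758 = 17,025.
Numerator = 758 + 130 + 608 = 1,496.
Denominator = 17,025 + 130 = 17,155.
Broad rate = 1,496 / 17,155 = 8.72%.
Headline unemployment rate = 758 / 17,025 = 4.45%.

Broad underutilization rate ≈ 8.72%; headline unemployment rate ≈ 4.45%.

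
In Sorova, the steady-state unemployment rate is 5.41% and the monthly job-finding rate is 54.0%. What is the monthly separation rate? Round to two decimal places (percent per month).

From u* = s/(s+f): s = u·f/(1−u).
s = 0.0541 × 54.0 / (1 − 0.0541) = 2.9214 / 0.9459 ≈ 3.09% per month.

Separation rate ≈ 3.09% per month.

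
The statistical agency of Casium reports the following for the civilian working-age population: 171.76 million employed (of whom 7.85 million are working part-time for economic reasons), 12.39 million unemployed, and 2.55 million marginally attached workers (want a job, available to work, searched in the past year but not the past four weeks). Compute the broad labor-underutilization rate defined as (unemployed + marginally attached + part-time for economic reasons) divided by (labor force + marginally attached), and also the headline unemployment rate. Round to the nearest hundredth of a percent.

Broad underutilization rate ≈ 12.21%; headline unemployment rate ≈ 6.73%.

Labor force = 171.76 + 12.39 = 184.15 million.
Numerator = 12.39 + 2.55 + 7.85 = 22.79 million.
Denominator = 184.15 + 2.55 = 186.70 million.
Broad rate = 22.79 / 186.70 = 12.21%.
Headline unemployment rate = 12.39 / 184.15 = 6.73%.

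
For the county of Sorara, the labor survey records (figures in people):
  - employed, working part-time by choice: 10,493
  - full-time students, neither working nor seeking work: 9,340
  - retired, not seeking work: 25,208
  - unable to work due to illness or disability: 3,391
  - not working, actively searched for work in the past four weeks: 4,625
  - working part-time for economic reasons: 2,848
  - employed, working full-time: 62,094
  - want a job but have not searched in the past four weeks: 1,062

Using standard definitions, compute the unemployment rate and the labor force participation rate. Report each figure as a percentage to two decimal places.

Unemployment rate ≈ 5.78%; labor force participation rate ≈ 67.24%.

Employed = 10,493 + 2,848 + 62,094 = 75,435 (anyone who worked, including part-time for economic reasons, counts as employed).
Unemployed = 4,625.
Labor force = 75,435 + 4,625 = 80,060.
Not in labor force = 9,340 + 25,208 + 3,391 + 1,062 = 39,001 (those not working and not actively searching are outside the labor force — including those who want a job but have given up searching).
Civilian working-age population = 80,060 + 39,001 = 119,061.
Unemployment rate = 4,625 / 80,060 = 5.78%.
Labor force participation rate = 80,060 / 119,061 = 67.24%.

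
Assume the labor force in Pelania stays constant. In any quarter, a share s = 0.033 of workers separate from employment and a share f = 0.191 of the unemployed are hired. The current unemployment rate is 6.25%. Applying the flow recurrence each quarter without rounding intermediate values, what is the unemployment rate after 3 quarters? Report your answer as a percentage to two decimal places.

Unemployment rate after three quarters ≈ 10.77%.

With a fixed labor force, u_{t+1} = u_t + s·(1−u_t) − f·u_t = u_t·(1−s−f) + s.
Here 1−s−f = 0.776 and s = 0.033.
u_1 = 0.062500 × 0.776 + 0.033 = 0.081500.
u_2 = 0.081500 × 0.776 + 0.033 = 0.096244.
u_3 = 0.096244 × 0.776 + 0.033 = 0.107685.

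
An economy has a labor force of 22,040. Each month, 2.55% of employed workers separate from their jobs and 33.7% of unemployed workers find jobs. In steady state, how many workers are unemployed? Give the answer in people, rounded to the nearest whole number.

About 1,550 are unemployed in steady state.

Steady-state unemployment rate u* = s/(s+f) = 2.55/(2.55+33.7) = 0.070345.
Unemployed = u* × labor force = 0.070345 × 22,040 ≈ 1,550.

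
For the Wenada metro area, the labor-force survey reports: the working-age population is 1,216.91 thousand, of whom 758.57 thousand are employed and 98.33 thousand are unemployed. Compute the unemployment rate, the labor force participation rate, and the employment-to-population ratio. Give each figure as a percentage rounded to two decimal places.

Labor force = employed + unemployed = 758.57 + 98.33 = 856.90 thousand.
Unemployment rate = 98.33 / 856.90 = 11.48%.
Labor force participation rate = 856.90 / 1,216.91 = 70.42%.
Employment-population ratio = 758.57 / 1,216.91 = 62.34%.

Unemployment rate ≈ 11.48%; labor force participation rate ≈ 70.42%; employment-population ratio ≈ 62.34%.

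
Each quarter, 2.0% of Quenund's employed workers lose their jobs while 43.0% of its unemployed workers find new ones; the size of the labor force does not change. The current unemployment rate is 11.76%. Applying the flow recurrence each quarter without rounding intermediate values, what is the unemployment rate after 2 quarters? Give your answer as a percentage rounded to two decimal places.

Unemployment rate after two quarters ≈ 6.66%.

With a fixed labor force, u_{t+1} = u_t + s·(1−u_t) − f·u_t = u_t·(1−s−f) + s.
Here 1−s−f = 0.550 and s = 0.020.
u_1 = 0.117600 × 0.550 + 0.020 = 0.084680.
u_2 = 0.084680 × 0.550 + 0.020 = 0.066574.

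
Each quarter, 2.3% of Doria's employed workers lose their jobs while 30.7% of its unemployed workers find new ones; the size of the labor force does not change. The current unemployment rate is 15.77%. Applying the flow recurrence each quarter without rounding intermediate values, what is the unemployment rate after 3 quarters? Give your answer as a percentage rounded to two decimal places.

With a fixed labor force, u_{t+1} = u_t + s·(1−u_t) − f·u_t = u_t·(1−s−f) + s.
Here 1−s−f = 0.670 and s = 0.023.
u_1 = 0.157700 × 0.670 + 0.023 = 0.128659.
u_2 = 0.128659 × 0.670 + 0.023 = 0.109202.
u_3 = 0.109202 × 0.670 + 0.023 = 0.096165.

Unemployment rate after three quarters ≈ 9.62%.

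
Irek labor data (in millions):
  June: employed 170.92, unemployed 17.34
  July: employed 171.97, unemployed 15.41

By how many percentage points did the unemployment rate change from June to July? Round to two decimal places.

The unemployment rate changed by −0.99 percentage points.

June: labor force = 170.92 + 17.34 = 188.26; u = 17.34/188.26 = 9.21%.
July: labor force = 171.97 + 15.41 = 187.38; u = 15.41/187.38 = 8.22%.
Change = 8.22% − 9.21% = −0.99 pp.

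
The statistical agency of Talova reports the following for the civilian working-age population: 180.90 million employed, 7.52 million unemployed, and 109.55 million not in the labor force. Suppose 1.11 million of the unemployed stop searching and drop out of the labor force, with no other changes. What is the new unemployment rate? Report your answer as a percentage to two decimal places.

Initially, labor force = 180.90 + 7.52 = 188.42 million, so u = 7.52/188.42 = 3.99%.
After the change, unemployed and labor force both fall by 1.11 → E = 180.90, U = 6.41, labor force = 187.31 million.
New unemployment rate = 6.41 / 187.31 = 3.42%.

New unemployment rate ≈ 3.42%.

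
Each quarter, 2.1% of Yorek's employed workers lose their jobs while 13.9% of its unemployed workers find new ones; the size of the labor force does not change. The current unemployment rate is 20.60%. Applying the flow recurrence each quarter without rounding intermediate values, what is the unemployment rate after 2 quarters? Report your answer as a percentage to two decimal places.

Unemployment rate after two quarters ≈ 18.40%.

With a fixed labor force, u_{t+1} = u_t + s·(1−u_t) − f·u_t = u_t·(1−s−f) + s.
Here 1−s−f = 0.840 and s = 0.021.
u_1 = 0.206000 × 0.840 + 0.021 = 0.194040.
u_2 = 0.194040 × 0.840 + 0.021 = 0.183994.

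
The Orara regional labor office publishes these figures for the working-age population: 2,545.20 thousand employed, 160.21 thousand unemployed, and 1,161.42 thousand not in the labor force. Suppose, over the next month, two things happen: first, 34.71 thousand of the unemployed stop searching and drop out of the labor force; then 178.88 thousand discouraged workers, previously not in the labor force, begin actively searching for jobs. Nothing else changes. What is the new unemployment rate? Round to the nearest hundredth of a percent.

New unemployment rate ≈ 10.68%.

Initially, labor force = 2,545.20 + 160.21 = 2,705.41 thousand, so u = 160.21/2,705.41 = 5.92%.
After the first change, unemployed and labor force both fall by 34.71 → E = 2,545.20, U = 125.50, labor force = 2,670.70 thousand.
After the second change, unemployed and labor force both rise by 178.88 → E = 2,545.20, U = 304.38, labor force = 2,849.58 thousand.
New unemployment rate = 304.38 / 2,849.58 = 10.68%.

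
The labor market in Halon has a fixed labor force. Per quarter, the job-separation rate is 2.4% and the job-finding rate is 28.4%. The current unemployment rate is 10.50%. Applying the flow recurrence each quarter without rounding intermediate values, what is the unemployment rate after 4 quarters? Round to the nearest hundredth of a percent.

With a fixed labor force, u_{t+1} = u_t + s·(1−u_t) − f·u_t = u_t·(1−s−f) + s.
Here 1−s−f = 0.692 and s = 0.024.
u_1 = 0.105000 × 0.692 + 0.024 = 0.096660.
u_2 = 0.096660 × 0.692 + 0.024 = 0.090889.
u_3 = 0.090889 × 0.692 + 0.024 = 0.086895.
u_4 = 0.086895 × 0.692 + 0.024 = 0.084131.

Unemployment rate after four quarters ≈ 8.41%.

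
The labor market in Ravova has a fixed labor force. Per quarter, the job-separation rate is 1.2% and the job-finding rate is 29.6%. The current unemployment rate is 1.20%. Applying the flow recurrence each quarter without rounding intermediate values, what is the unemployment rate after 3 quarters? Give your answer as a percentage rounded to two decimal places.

With a fixed labor force, u_{t+1} = u_t + s·(1−u_t) − f·u_t = u_t·(1−s−f) + s.
Here 1−s−f = 0.692 and s = 0.012.
u_1 = 0.012000 × 0.692 + 0.012 = 0.020304.
u_2 = 0.020304 × 0.692 + 0.012 = 0.026050.
u_3 = 0.026050 × 0.692 + 0.012 = 0.030027.

Unemployment rate after three quarters ≈ 3.00%.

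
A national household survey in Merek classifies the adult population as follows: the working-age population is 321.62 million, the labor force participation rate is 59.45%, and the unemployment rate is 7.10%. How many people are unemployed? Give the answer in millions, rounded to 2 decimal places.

Labor force = 0.5945 × 321.62 = 191.20 million.
Unemployed = 0.0710 × 191.20 ≈ 13.58 million.

About 13.58 million are unemployed.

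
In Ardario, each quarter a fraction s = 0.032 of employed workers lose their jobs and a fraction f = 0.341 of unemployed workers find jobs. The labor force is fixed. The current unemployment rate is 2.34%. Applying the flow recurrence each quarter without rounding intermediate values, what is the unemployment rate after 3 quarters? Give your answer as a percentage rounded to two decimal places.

Unemployment rate after three quarters ≈ 7.04%.

With a fixed labor force, u_{t+1} = u_t + s·(1−u_t) − f·u_t = u_t·(1−s−f) + s.
Here 1−s−f = 0.627 and s = 0.032.
u_1 = 0.023400 × 0.627 + 0.032 = 0.046672.
u_2 = 0.046672 × 0.627 + 0.032 = 0.061263.
u_3 = 0.061263 × 0.627 + 0.032 = 0.070412.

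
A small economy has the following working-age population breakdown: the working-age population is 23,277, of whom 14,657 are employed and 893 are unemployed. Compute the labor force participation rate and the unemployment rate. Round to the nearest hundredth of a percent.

Labor force participation rate ≈ 66.80%; unemployment rate ≈ 5.74%.

Labor force = employed + unemployed = 14,657 + 893 = 15,550.
Unemployment rate = 893 / 15,550 = 5.74%.
Labor force participation rate = 15,550 / 23,277 = 66.80%.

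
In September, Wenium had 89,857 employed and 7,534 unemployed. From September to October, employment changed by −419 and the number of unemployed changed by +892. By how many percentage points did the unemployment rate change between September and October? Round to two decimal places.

The unemployment rate changed by +0.87 percentage points.

September: labor force = 89,857 + 7,534 = 97,391; u = 7,534/97,391 = 7.74%.
October: labor force = 89,438 + 8,426 = 97,864; u = 8,426/97,864 = 8.61%.
Change = 8.61% − 7.74% = +0.87 pp.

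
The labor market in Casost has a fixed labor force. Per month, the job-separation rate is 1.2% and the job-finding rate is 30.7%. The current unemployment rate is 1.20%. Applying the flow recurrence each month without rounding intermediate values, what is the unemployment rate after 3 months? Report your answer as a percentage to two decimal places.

Unemployment rate after three months ≈ 2.95%.

With a fixed labor force, u_{t+1} = u_t + s·(1−u_t) − f·u_t = u_t·(1−s−f) + s.
Here 1−s−f = 0.681 and s = 0.012.
u_1 = 0.012000 × 0.681 + 0.012 = 0.020172.
u_2 = 0.020172 × 0.681 + 0.012 = 0.025737.
u_3 = 0.025737 × 0.681 + 0.012 = 0.029527.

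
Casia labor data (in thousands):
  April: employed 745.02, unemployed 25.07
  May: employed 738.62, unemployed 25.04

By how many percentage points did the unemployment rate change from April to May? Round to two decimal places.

The unemployment rate changed by +0.02 percentage points.

April: labor force = 745.02 + 25.07 = 770.09; u = 25.07/770.09 = 3.26%.
May: labor force = 738.62 + 25.04 = 763.66; u = 25.04/763.66 = 3.28%.
Change = 3.28% − 3.26% = +0.02 pp.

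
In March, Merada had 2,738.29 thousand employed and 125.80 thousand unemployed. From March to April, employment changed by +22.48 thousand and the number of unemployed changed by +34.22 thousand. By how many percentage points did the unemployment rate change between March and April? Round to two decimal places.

March: labor force = 2,738.29 + 125.80 = 2,864.09; u = 125.80/2,864.09 = 4.39%.
April: labor force = 2,760.77 + 160.02 = 2,920.79; u = 160.02/2,920.79 = 5.48%.
Change = 5.48% − 4.39% = +1.09 pp.

The unemployment rate changed by +1.09 percentage points.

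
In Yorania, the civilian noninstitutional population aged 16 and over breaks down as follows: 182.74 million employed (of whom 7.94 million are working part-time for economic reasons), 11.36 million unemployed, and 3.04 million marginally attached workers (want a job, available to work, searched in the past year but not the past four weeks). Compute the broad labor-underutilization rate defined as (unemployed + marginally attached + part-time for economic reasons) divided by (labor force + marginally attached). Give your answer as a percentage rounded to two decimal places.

Labor force = 182.74 + 11.36 = 194.10 million.
Numerator = 11.36 + 3.04 + 7.94 = 22.34 million.
Denominator = 194.10 + 3.04 = 197.14 million.
Broad rate = 22.34 / 197.14 = 11.33%.

Broad underutilization rate ≈ 11.33%.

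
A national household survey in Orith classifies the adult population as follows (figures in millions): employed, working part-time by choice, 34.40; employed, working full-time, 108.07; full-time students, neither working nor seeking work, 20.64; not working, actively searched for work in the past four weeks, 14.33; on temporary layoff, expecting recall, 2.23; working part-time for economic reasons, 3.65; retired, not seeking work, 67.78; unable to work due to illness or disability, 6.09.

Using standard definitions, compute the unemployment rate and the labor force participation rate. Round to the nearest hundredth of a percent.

Unemployment rate ≈ 10.18%; labor force participation rate ≈ 63.25%.

Employed = 34.40 + 108.07 + 3.65 = 146.12 million (anyone who worked, including part-time for economic reasons, counts as employed).
Unemployed = 14.33 + 2.23 = 16.56 million (jobless and actively searching, or on temporary layoff).
Labor force = 146.12 + 16.56 = 162.68 million.
Not in labor force = 20.64 + 67.78 + 6.09 = 94.51 million (those not working and not actively searching are outside the labor force).
Civilian working-age population = 162.68 + 94.51 = 257.19 million.
Unemployment rate = 16.56 / 162.68 = 10.18%.
Labor force participation rate = 162.68 / 257.19 = 63.25%.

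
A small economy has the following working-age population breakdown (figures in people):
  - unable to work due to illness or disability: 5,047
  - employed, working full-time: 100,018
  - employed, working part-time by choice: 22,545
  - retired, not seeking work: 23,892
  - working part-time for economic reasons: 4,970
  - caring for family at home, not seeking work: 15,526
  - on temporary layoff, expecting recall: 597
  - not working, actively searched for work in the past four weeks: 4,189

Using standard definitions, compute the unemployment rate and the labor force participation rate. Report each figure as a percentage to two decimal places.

Unemployment rate ≈ 3.62%; labor force participation rate ≈ 74.85%.

Employed = 100,018 + 22,545 + 4,970 = 127,533 (anyone who worked, including part-time for economic reasons, counts as employed).
Unemployed = 597 + 4,189 = 4,786 (jobless and actively searching, or on temporary layoff).
Labor force = 127,533 + 4,786 = 132,319.
Not in labor force = 5,047 + 23,892 + 15,526 = 44,465 (those not working and not actively searching are outside the labor force).
Civilian working-age population = 132,319 + 44,465 = 176,784.
Unemployment rate = 4,786 / 132,319 = 3.62%.
Labor force participation rate = 132,319 / 176,784 = 74.85%.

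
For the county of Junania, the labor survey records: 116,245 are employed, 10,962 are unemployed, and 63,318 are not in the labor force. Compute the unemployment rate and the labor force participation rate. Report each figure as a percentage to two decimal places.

Labor force = employed + unemployed = 116,245 + 10,962 = 127,207.
Working-age population = 127,207 + 63,318 = 190,525.
Unemployment rate = 10,962 / 127,207 = 8.62%.
Labor force participation rate = 127,207 / 190,525 = 66.77%.

Unemployment rate ≈ 8.62%; labor force participation rate ≈ 66.77%.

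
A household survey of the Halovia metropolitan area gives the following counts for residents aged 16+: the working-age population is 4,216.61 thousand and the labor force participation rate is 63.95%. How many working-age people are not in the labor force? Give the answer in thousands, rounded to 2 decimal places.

Share not in the labor force = 1 − 0.6395 = 0.3605.
Not in labor force = 0.3605 × 4,216.61 ≈ 1,520.09 thousand.

About 1,520.09 thousand are not in the labor force.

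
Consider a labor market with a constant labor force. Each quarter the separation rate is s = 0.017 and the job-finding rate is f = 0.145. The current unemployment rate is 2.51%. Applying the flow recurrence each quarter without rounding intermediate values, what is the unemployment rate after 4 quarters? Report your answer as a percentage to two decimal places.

With a fixed labor force, u_{t+1} = u_t + s·(1−u_t) − f·u_t = u_t·(1−s−f) + s.
Here 1−s−f = 0.838 and s = 0.017.
u_1 = 0.025100 × 0.838 + 0.017 = 0.038034.
u_2 = 0.038034 × 0.838 + 0.017 = 0.048872.
u_3 = 0.048872 × 0.838 + 0.017 = 0.057955.
u_4 = 0.057955 × 0.838 + 0.017 = 0.065566.

Unemployment rate after four quarters ≈ 6.56%.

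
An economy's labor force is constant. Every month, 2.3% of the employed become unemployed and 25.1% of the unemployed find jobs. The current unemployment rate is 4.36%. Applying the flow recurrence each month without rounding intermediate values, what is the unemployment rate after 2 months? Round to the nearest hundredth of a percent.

With a fixed labor force, u_{t+1} = u_t + s·(1−u_t) − f·u_t = u_t·(1−s−f) + s.
Here 1−s−f = 0.726 and s = 0.023.
u_1 = 0.043600 × 0.726 + 0.023 = 0.054654.
u_2 = 0.054654 × 0.726 + 0.023 = 0.062679.

Unemployment rate after two months ≈ 6.27%.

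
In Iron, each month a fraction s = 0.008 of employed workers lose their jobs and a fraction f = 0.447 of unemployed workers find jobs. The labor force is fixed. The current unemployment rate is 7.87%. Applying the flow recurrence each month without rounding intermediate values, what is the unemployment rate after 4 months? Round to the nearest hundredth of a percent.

Unemployment rate after four months ≈ 2.30%.

With a fixed labor force, u_{t+1} = u_t + s·(1−u_t) − f·u_t = u_t·(1−s−f) + s.
Here 1−s−f = 0.545 and s = 0.008.
u_1 = 0.078700 × 0.545 + 0.008 = 0.050892.
u_2 = 0.050892 × 0.545 + 0.008 = 0.035736.
u_3 = 0.035736 × 0.545 + 0.008 = 0.027476.
u_4 = 0.027476 × 0.545 + 0.008 = 0.022974.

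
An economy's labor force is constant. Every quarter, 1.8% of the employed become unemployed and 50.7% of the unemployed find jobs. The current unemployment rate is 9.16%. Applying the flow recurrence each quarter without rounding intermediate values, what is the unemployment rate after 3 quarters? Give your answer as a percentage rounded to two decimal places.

Unemployment rate after three quarters ≈ 4.04%.

With a fixed labor force, u_{t+1} = u_t + s·(1−u_t) − f·u_t = u_t·(1−s−f) + s.
Here 1−s−f = 0.475 and s = 0.018.
u_1 = 0.091600 × 0.475 + 0.018 = 0.061510.
u_2 = 0.061510 × 0.475 + 0.018 = 0.047217.
u_3 = 0.047217 × 0.475 + 0.018 = 0.040428.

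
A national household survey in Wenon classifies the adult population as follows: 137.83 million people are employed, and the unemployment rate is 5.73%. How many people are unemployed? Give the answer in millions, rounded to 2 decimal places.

Let U be the number unemployed. The labor force is E + U, and U/(E+U) = 0.0573.
So U = 0.0573 × 137.83 / (1 − 0.0573) = 7.8977 / 0.9427 ≈ 8.38 million.

About 8.38 million are unemployed.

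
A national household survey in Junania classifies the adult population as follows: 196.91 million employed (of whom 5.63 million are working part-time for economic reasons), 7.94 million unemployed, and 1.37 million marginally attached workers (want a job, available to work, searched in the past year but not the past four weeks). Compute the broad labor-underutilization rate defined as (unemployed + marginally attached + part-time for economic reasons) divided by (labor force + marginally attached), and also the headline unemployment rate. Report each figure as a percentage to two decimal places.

Broad underutilization rate ≈ 7.24%; headline unemployment rate ≈ 3.88%.

Labor force = 196.91 + 7.94 = 204.85 million.
Numerator = 7.94 + 1.37 + 5.63 = 14.94 million.
Denominator = 204.85 + 1.37 = 206.22 million.
Broad rate = 14.94 / 206.22 = 7.24%.
Headline unemployment rate = 7.94 / 204.85 = 3.88%.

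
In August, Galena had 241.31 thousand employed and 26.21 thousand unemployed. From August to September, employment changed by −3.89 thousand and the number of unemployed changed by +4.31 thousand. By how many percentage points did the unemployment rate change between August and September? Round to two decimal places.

August: labor force = 241.31 + 26.21 = 267.52; u = 26.21/267.52 = 9.80%.
September: labor force = 237.42 + 30.52 = 267.94; u = 30.52/267.94 = 11.39%.
Change = 11.39% − 9.80% = +1.59 pp.

The unemployment rate changed by +1.59 percentage points.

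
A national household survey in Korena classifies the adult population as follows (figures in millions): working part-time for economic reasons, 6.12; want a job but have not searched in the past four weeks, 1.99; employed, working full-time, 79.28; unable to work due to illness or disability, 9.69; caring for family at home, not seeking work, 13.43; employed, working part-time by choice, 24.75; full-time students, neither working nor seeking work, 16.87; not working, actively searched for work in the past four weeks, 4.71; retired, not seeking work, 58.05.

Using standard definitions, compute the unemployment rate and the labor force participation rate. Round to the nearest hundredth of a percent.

Employed = 6.12 + 79.28 + 24.75 = 110.15 million (anyone who worked, including part-time for economic reasons, counts as employed).
Unemployed = 4.71 million.
Labor force = 110.15 + 4.71 = 114.86 million.
Not in labor force = 1.99 + 9.69 + 13.43 + 16.87 + 58.05 = 100.03 million (those not working and not actively searching are outside the labor force — including those who want a job but have given up searching).
Civilian working-age population = 114.86 + 100.03 = 214.89 million.
Unemployment rate = 4.71 / 114.86 = 4.10%.
Labor force participation rate = 114.86 / 214.89 = 53.45%.

Unemployment rate ≈ 4.10%; labor force participation rate ≈ 53.45%.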